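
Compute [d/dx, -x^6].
- 6 x^{5}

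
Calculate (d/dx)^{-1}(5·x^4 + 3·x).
x^{5} + \frac{3 x^{2}}{2}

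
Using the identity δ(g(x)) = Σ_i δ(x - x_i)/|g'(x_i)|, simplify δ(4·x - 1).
\frac{\delta(x - 1/4)}{4}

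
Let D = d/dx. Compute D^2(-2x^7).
- 84 x^{5}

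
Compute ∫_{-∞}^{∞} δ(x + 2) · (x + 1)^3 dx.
-1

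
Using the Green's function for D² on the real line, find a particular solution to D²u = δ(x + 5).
\frac{|x + 5|}{2}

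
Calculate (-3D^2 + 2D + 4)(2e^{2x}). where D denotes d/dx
- 8 e^{2 x}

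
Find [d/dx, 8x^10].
80 x^{9}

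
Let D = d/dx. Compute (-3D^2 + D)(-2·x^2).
12 - 4 x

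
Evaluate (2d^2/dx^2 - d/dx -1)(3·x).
- 3 x - 3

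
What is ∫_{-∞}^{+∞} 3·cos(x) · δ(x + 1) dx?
3 \cos{\left(1 \right)}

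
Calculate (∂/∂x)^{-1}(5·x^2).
\frac{5 x^{3}}{3}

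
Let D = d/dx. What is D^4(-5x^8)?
- 8400 x^{4}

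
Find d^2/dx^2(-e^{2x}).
- 4 e^{2 x}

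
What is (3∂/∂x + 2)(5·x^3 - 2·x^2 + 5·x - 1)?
10 x^{3} + 41 x^{2} - 2 x + 13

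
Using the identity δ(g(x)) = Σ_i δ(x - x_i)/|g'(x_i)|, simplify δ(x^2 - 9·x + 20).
\frac{\delta(x - 4) + \delta(x - 5)}{1}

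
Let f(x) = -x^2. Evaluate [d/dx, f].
- 2 x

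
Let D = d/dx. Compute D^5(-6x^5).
-720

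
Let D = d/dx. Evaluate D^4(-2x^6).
- 720 x^{2}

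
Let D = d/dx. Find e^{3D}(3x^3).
3 x^{3} + 27 x^{2} + 81 x + 81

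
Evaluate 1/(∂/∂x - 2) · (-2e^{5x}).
- \frac{2 e^{5 x}}{3}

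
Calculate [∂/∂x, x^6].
6 x^{5}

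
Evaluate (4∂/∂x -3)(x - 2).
10 - 3 x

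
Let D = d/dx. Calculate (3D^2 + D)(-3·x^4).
12 x^{2} \left(- x - 9\right)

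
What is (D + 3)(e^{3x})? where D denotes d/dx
6 e^{3 x}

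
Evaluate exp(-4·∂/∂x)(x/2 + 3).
\frac{x}{2} + 1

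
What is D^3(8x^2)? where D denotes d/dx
0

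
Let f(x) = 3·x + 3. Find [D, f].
3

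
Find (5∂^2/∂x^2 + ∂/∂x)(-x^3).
3 x \left(- x - 10\right)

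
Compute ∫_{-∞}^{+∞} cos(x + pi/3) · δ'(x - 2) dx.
\sin{\left(\frac{\pi}{3} + 2 \right)}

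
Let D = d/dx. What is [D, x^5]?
5 x^{4}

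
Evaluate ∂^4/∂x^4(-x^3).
0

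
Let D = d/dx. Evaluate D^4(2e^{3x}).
162 e^{3 x}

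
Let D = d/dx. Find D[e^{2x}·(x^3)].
x^{2} \left(2 x + 3\right) e^{2 x}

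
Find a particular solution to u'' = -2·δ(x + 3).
-|x + 3|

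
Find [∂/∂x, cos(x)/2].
- \frac{\sin{\left(x \right)}}{2}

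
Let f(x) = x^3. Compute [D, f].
3 x^{2}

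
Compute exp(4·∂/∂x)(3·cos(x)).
3 \cos{\left(x + 4 \right)}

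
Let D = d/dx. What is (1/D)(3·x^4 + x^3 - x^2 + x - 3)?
\frac{3 x^{5}}{5} + \frac{x^{4}}{4} - \frac{x^{3}}{3} + \frac{x^{2}}{2} - 3 x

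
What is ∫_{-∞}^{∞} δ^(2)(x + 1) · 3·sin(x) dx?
3 \sin{\left(1 \right)}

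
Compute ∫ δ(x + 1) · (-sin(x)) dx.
\sin{\left(1 \right)}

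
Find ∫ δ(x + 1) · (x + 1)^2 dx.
0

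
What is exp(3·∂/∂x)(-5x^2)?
- 5 x^{2} - 30 x - 45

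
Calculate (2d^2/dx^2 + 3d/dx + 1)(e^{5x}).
66 e^{5 x}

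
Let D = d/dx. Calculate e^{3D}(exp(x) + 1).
e^{x + 3} + 1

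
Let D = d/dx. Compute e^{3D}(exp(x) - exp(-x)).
2 \sinh{\left(x + 3 \right)}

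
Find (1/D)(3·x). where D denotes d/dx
\frac{3 x^{2}}{2}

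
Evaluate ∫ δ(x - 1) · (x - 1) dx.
0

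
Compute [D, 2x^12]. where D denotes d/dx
24 x^{11}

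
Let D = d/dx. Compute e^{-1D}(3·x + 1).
3 x - 2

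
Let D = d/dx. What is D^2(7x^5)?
140 x^{3}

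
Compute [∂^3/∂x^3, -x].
-3\frac{d^{2}}{dx^{2}}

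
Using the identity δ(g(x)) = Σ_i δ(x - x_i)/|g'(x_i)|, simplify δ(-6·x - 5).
\frac{\delta(x + 5/6)}{6}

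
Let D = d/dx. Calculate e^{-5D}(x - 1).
x - 6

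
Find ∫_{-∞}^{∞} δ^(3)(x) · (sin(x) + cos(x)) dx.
1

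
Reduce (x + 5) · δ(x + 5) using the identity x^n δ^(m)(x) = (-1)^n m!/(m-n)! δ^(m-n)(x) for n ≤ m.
0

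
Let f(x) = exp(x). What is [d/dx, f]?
e^{x}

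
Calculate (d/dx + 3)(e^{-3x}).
0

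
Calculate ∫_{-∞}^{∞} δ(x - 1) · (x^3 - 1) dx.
0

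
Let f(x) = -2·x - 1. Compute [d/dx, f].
-2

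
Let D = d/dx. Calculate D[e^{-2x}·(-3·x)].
3 \left(2 x - 1\right) e^{- 2 x}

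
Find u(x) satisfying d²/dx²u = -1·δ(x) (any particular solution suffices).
-\frac{|x|}{2}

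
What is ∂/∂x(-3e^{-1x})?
3 e^{- x}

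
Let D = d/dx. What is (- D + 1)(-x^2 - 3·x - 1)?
- x^{2} - x + 2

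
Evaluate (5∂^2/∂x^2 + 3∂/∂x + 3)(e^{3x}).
57 e^{3 x}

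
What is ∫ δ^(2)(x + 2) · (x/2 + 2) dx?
0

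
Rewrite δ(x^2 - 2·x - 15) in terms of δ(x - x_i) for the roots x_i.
\frac{\delta(x - 5) + \delta(x + 3)}{8}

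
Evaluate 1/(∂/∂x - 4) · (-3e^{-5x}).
\frac{e^{- 5 x}}{3}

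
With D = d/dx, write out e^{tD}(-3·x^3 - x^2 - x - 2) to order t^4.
- 3 t^{3} - t^{2} \left(9 x + 1\right) - t \left(9 x^{2} + 2 x + 1\right) - 3 x^{3} - x^{2} - x - 2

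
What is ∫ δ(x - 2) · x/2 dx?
1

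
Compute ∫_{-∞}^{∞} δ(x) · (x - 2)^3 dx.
-8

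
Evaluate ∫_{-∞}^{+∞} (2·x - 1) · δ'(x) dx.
-2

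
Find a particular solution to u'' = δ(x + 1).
\frac{|x + 1|}{2}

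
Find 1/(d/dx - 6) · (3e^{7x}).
3 e^{7 x}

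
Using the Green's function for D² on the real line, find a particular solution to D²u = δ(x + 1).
\frac{|x + 1|}{2}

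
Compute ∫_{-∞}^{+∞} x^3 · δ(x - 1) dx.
1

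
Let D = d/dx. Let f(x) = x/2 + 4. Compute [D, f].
\frac{1}{2}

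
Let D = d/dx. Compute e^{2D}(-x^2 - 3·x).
- x^{2} - 7 x - 10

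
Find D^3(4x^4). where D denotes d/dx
96 x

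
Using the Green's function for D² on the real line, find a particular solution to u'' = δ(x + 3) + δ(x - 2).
\frac{|x + 3|}{2} + \frac{|x - 2|}{2}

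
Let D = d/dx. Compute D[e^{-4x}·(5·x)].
5 \left(1 - 4 x\right) e^{- 4 x}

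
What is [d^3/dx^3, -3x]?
-9\frac{d^{2}}{dx^{2}}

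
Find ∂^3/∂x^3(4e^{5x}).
500 e^{5 x}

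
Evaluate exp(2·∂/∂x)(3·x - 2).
3 x + 4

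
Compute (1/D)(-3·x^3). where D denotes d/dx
- \frac{3 x^{4}}{4}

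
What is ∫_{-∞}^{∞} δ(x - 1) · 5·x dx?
5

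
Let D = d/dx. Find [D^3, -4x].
-12D^{2}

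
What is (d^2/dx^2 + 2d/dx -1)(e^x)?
2 e^{x}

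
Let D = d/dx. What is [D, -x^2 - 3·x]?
- 2 x - 3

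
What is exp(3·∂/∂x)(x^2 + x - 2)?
x^{2} + 7 x + 10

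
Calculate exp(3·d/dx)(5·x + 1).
5 x + 16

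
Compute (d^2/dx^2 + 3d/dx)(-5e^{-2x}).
10 e^{- 2 x}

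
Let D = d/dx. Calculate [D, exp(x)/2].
\frac{e^{x}}{2}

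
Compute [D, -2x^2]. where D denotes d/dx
- 4 x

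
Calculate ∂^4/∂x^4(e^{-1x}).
e^{- x}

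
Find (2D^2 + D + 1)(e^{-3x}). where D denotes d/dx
16 e^{- 3 x}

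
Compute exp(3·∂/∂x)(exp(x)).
e^{x + 3}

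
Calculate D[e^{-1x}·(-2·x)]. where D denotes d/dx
2 \left(x - 1\right) e^{- x}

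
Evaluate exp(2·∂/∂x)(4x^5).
4 x^{5} + 40 x^{4} + 160 x^{3} + 320 x^{2} + 320 x + 128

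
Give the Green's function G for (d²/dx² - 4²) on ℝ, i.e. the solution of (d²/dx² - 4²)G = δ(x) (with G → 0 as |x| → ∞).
-\frac{e^{-4|x|}}{8}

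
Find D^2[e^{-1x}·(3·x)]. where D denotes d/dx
3 \left(x - 2\right) e^{- x}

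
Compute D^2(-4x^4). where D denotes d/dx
- 48 x^{2}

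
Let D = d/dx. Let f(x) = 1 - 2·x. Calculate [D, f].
-2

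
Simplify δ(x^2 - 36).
\frac{\delta(x - 6) + \delta(x + 6)}{12}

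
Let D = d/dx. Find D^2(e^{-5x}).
25 e^{- 5 x}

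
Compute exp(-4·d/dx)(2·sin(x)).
2 \sin{\left(x - 4 \right)}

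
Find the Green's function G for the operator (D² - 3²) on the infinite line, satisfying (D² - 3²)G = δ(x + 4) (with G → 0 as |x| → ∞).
-\frac{e^{-3|x + 4|}}{6}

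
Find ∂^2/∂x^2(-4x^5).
- 80 x^{3}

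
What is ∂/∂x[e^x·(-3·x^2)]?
3 x \left(- x - 2\right) e^{x}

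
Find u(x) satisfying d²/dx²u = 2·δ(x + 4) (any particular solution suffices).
|x + 4|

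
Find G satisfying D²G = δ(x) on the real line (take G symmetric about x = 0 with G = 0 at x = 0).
\frac{|x|}{2}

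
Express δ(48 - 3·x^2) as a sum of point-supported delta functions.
\frac{\delta(x - 4) + \delta(x + 4)}{24}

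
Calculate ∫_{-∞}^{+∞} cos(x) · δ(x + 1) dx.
\cos{\left(1 \right)}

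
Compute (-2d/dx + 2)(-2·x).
4 - 4 x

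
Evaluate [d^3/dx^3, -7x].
-21\frac{d^{2}}{dx^{2}}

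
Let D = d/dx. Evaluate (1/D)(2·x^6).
\frac{2 x^{7}}{7}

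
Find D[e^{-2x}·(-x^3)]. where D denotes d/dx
x^{2} \left(2 x - 3\right) e^{- 2 x}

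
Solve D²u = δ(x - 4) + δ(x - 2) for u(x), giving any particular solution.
\frac{|x - 4|}{2} + \frac{|x - 2|}{2}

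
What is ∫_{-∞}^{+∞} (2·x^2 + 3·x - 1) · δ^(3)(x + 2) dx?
0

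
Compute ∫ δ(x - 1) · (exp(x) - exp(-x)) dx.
2 \sinh{\left(1 \right)}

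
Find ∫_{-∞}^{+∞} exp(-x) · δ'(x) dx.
1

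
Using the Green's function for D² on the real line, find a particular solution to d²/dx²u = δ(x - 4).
\frac{|x - 4|}{2}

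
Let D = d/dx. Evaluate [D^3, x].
3D^{2}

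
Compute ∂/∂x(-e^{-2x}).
2 e^{- 2 x}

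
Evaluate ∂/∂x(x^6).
6 x^{5}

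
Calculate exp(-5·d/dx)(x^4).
x^{4} - 20 x^{3} + 150 x^{2} - 500 x + 625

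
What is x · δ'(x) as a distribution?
-\delta(x)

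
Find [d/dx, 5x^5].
25 x^{4}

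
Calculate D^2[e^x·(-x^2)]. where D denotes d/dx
\left(- x^{2} - 4 x - 2\right) e^{x}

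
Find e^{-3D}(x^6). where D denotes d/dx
x^{6} - 18 x^{5} + 135 x^{4} - 540 x^{3} + 1215 x^{2} - 1458 x + 729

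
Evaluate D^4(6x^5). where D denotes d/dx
720 x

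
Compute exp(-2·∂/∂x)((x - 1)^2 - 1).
x^{2} - 6 x + 8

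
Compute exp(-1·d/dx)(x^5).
x^{5} - 5 x^{4} + 10 x^{3} - 10 x^{2} + 5 x - 1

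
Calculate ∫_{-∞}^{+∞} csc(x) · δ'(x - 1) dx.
\cot{\left(1 \right)} \csc{\left(1 \right)}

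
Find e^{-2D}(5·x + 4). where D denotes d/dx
5 x - 6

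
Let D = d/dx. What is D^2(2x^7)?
84 x^{5}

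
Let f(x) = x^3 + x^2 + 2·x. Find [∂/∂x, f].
3 x^{2} + 2 x + 2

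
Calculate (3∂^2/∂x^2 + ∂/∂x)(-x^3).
3 x \left(- x - 6\right)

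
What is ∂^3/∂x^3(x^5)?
60 x^{2}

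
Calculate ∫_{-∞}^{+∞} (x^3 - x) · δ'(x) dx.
1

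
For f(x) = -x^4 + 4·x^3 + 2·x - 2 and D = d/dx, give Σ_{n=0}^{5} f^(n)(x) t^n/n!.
- t^{4} - 4 t^{3} \left(x - 1\right) - 6 t^{2} x \left(x - 2\right) + 2 t \left(- 2 x^{3} + 6 x^{2} + 1\right) - x^{4} + 4 x^{3} + 2 x - 2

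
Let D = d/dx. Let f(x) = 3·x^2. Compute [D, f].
6 x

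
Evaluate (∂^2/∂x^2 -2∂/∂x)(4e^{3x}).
12 e^{3 x}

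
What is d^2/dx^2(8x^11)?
880 x^{9}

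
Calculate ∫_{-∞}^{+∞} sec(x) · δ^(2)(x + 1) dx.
\left(1 + 2 \tan^{2}{\left(1 \right)}\right) \sec{\left(1 \right)}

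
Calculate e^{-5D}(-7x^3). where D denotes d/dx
- 7 x^{3} + 105 x^{2} - 525 x + 875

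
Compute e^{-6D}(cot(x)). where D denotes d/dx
\cot{\left(x - 6 \right)}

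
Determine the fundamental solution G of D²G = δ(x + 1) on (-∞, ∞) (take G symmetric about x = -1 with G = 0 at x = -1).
\frac{|x + 1|}{2}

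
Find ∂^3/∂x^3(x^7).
210 x^{4}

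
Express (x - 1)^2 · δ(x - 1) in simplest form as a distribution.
0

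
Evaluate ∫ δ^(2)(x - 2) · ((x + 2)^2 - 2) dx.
2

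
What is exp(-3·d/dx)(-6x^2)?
- 6 x^{2} + 36 x - 54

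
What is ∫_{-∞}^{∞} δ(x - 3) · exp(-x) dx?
e^{-3}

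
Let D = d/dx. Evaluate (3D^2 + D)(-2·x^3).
6 x \left(- x - 6\right)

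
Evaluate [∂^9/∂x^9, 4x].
36\frac{d^{8}}{dx^{8}}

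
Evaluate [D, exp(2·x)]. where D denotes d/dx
2 e^{2 x}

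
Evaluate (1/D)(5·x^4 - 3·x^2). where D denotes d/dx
x^{5} - x^{3}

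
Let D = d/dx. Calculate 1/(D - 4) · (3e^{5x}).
3 e^{5 x}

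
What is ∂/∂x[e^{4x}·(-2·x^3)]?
x^{2} \left(- 8 x - 6\right) e^{4 x}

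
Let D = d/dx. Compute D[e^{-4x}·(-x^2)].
2 x \left(2 x - 1\right) e^{- 4 x}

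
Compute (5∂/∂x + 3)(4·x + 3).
12 x + 29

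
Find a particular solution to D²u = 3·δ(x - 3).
\frac{3|x - 3|}{2}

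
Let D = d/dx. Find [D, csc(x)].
- \cot{\left(x \right)} \csc{\left(x \right)}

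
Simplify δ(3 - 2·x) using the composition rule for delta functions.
\frac{\delta(x - 3/2)}{2}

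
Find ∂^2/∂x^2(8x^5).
160 x^{3}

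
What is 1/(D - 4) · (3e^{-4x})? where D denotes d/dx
- \frac{3 e^{- 4 x}}{8}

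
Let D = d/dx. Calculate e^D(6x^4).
6 x^{4} + 24 x^{3} + 36 x^{2} + 24 x + 6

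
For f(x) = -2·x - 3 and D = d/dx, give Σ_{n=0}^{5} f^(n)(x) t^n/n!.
- 2 t - 2 x - 3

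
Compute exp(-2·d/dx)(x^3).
x^{3} - 6 x^{2} + 12 x - 8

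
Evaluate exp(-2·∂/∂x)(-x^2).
- x^{2} + 4 x - 4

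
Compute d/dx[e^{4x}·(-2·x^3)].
x^{2} \left(- 8 x - 6\right) e^{4 x}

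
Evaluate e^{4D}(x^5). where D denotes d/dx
x^{5} + 20 x^{4} + 160 x^{3} + 640 x^{2} + 1280 x + 1024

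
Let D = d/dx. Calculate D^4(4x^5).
480 x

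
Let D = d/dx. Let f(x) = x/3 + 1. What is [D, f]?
\frac{1}{3}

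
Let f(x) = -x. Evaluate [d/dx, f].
-1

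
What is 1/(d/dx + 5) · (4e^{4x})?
\frac{4 e^{4 x}}{9}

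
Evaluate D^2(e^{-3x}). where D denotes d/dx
9 e^{- 3 x}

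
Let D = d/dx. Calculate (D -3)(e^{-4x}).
- 7 e^{- 4 x}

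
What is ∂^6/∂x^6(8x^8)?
161280 x^{2}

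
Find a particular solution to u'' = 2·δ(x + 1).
|x + 1|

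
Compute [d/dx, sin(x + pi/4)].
\cos{\left(x + \frac{\pi}{4} \right)}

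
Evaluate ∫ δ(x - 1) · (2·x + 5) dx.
7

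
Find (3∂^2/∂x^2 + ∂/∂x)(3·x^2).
6 x + 18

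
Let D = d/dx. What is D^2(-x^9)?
- 72 x^{7}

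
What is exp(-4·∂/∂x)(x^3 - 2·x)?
x^{3} - 12 x^{2} + 46 x - 56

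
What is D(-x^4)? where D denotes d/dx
- 4 x^{3}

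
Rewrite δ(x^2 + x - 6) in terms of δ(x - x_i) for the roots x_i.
\frac{\delta(x + 3) + \delta(x - 2)}{5}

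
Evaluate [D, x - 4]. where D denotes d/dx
1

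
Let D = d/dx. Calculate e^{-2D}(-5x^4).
- 5 x^{4} + 40 x^{3} - 120 x^{2} + 160 x - 80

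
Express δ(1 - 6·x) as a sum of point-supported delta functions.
\frac{\delta(x - 1/6)}{6}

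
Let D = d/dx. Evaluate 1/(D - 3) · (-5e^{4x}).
- 5 e^{4 x}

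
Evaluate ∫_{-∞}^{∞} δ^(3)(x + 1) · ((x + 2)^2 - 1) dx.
0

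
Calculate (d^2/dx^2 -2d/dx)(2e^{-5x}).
70 e^{- 5 x}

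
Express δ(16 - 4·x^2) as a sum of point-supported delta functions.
\frac{\delta(x - 2) + \delta(x + 2)}{16}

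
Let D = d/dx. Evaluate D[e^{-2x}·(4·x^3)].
x^{2} \left(12 - 8 x\right) e^{- 2 x}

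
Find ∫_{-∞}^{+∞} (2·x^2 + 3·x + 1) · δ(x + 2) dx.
3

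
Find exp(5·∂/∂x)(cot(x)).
\cot{\left(x + 5 \right)}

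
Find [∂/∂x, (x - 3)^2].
2 x - 6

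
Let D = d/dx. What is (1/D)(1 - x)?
- \frac{x^{2}}{2} + x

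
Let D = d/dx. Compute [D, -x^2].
- 2 x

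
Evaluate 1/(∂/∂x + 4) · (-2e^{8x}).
- \frac{e^{8 x}}{6}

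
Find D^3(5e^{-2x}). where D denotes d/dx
- 40 e^{- 2 x}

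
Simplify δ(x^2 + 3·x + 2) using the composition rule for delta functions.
\frac{\delta(x + 2) + \delta(x + 1)}{1}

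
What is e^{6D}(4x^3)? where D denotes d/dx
4 x^{3} + 72 x^{2} + 432 x + 864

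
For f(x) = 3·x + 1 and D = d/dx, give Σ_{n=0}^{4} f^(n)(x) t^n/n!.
3 t + 3 x + 1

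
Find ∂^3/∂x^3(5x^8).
1680 x^{5}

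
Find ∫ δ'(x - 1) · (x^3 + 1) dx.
-3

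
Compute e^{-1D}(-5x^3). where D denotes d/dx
- 5 x^{3} + 15 x^{2} - 15 x + 5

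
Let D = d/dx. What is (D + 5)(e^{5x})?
10 e^{5 x}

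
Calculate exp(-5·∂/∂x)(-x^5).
- x^{5} + 25 x^{4} - 250 x^{3} + 1250 x^{2} - 3125 x + 3125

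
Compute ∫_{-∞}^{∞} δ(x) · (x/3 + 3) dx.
3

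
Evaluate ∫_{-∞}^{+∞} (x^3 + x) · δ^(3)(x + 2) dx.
-6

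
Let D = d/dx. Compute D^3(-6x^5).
- 360 x^{2}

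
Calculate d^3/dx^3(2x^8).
672 x^{5}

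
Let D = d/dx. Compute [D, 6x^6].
36 x^{5}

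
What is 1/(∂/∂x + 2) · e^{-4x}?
- \frac{e^{- 4 x}}{2}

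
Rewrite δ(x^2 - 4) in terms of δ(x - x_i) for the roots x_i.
\frac{\delta(x - 2) + \delta(x + 2)}{4}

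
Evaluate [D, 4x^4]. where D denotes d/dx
16 x^{3}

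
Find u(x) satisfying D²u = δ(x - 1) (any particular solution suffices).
\frac{|x - 1|}{2}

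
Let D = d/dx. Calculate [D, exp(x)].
e^{x}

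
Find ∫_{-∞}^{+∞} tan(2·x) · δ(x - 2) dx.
\tan{\left(4 \right)}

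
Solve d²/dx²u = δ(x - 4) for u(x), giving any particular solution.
\frac{|x - 4|}{2}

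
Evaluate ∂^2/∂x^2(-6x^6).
- 180 x^{4}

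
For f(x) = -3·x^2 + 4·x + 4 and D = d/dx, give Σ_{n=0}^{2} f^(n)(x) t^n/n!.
- 3 t^{2} - 2 t \left(3 x - 2\right) - 3 x^{2} + 4 x + 4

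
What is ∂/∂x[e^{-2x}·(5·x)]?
5 \left(1 - 2 x\right) e^{- 2 x}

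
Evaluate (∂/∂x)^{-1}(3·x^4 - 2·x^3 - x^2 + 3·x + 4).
\frac{3 x^{5}}{5} - \frac{x^{4}}{2} - \frac{x^{3}}{3} + \frac{3 x^{2}}{2} + 4 x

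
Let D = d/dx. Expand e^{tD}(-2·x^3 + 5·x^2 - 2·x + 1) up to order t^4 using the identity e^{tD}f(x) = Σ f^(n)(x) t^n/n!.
- 2 t^{3} - t^{2} \left(6 x - 5\right) - 2 t \left(3 x^{2} - 5 x + 1\right) - 2 x^{3} + 5 x^{2} - 2 x + 1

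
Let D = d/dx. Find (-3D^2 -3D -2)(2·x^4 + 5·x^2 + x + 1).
- 4 x^{4} - 24 x^{3} - 82 x^{2} - 32 x - 35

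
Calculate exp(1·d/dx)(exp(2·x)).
e^{2 x + 2}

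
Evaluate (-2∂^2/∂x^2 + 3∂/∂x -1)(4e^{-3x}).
- 112 e^{- 3 x}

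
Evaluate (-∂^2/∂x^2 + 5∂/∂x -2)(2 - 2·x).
4 x - 14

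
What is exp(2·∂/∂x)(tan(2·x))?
\tan{\left(2 x + 4 \right)}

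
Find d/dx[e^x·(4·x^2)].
4 x \left(x + 2\right) e^{x}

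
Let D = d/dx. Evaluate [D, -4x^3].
- 12 x^{2}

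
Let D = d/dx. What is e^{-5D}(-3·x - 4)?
11 - 3 x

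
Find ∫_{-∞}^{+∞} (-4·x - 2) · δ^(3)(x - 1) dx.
0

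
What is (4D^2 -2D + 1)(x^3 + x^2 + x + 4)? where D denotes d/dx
x^{3} - 5 x^{2} + 21 x + 10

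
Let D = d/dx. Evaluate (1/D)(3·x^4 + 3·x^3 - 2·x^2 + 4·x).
\frac{3 x^{5}}{5} + \frac{3 x^{4}}{4} - \frac{2 x^{3}}{3} + 2 x^{2}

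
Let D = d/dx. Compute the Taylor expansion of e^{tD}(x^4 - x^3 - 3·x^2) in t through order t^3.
t^{3} \left(4 x - 1\right) + 3 t^{2} \left(2 x^{2} - x - 1\right) - t x \left(- 4 x^{2} + 3 x + 6\right) + x^{4} - x^{3} - 3 x^{2}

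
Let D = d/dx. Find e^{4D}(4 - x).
- x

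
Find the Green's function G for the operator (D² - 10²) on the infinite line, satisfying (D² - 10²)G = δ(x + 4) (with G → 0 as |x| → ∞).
-\frac{e^{-10|x + 4|}}{20}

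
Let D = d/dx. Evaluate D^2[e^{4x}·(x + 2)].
\left(16 x + 40\right) e^{4 x}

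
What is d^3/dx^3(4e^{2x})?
32 e^{2 x}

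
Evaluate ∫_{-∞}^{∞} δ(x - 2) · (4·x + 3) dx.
11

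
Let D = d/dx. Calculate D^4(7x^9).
21168 x^{5}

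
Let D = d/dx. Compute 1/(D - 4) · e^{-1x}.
- \frac{e^{- x}}{5}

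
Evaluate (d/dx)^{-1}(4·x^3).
x^{4}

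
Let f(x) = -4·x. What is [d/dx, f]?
-4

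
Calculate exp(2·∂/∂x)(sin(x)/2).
\frac{\sin{\left(x + 2 \right)}}{2}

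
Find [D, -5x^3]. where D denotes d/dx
- 15 x^{2}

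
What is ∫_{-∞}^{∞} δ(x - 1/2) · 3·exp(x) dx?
3 e^{\frac{1}{2}}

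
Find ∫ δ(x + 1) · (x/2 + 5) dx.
\frac{9}{2}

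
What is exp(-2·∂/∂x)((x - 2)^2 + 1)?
x^{2} - 8 x + 17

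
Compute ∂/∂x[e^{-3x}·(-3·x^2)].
3 x \left(3 x - 2\right) e^{- 3 x}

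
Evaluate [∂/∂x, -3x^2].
- 6 x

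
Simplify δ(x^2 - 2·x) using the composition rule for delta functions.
\frac{\delta(x - 2) + \delta(x)}{2}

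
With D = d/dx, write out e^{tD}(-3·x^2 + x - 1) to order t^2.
- 3 t^{2} - t \left(6 x - 1\right) - 3 x^{2} + x - 1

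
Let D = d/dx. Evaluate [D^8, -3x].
-24D^{7}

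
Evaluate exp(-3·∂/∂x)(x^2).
x^{2} - 6 x + 9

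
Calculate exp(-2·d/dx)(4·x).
4 x - 8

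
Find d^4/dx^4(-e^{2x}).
- 16 e^{2 x}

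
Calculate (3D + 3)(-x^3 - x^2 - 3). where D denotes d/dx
- 3 x^{3} - 12 x^{2} - 6 x - 9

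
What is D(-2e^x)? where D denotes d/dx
- 2 e^{x}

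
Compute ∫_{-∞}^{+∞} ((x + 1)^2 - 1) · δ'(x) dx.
-2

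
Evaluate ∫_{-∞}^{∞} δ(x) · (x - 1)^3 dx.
-1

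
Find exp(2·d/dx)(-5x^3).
- 5 x^{3} - 30 x^{2} - 60 x - 40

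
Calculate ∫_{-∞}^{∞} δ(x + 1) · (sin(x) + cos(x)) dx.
- \sin{\left(1 \right)} + \cos{\left(1 \right)}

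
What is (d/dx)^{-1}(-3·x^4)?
- \frac{3 x^{5}}{5}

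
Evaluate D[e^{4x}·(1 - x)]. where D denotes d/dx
\left(3 - 4 x\right) e^{4 x}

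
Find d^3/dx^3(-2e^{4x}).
- 128 e^{4 x}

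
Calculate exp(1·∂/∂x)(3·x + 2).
3 x + 5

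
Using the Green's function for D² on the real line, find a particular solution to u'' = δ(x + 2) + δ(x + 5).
\frac{|x + 2|}{2} + \frac{|x + 5|}{2}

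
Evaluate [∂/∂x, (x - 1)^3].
3 \left(x - 1\right)^{2}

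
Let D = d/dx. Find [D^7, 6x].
42D^{6}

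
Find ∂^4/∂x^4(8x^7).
6720 x^{3}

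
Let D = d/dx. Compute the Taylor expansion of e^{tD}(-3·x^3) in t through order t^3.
- 3 t^{3} - 9 t^{2} x - 9 t x^{2} - 3 x^{3}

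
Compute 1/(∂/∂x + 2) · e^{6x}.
\frac{e^{6 x}}{8}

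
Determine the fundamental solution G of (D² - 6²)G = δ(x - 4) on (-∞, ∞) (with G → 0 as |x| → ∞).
-\frac{e^{-6|x - 4|}}{12}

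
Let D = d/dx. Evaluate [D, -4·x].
-4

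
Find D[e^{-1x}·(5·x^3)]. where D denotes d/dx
5 x^{2} \left(3 - x\right) e^{- x}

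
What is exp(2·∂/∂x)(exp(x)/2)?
\frac{e^{x + 2}}{2}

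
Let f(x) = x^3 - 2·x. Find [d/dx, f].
3 x^{2} - 2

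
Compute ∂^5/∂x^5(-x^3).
0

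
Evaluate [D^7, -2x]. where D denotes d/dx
-14D^{6}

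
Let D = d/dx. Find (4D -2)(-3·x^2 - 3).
6 x^{2} - 24 x + 6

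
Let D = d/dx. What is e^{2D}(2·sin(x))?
2 \sin{\left(x + 2 \right)}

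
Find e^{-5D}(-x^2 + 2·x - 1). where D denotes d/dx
- x^{2} + 12 x - 36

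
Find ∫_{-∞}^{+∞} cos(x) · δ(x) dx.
1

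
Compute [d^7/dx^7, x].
7\frac{d^{6}}{dx^{6}}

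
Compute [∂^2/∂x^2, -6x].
-12\frac{d}{dx}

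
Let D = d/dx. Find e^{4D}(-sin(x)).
- \sin{\left(x + 4 \right)}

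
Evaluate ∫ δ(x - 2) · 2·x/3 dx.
\frac{4}{3}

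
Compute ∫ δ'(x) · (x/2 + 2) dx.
- \frac{1}{2}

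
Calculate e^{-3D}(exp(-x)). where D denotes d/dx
e^{3 - x}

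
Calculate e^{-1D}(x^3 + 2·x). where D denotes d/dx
x^{3} - 3 x^{2} + 5 x - 3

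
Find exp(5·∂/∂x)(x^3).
x^{3} + 15 x^{2} + 75 x + 125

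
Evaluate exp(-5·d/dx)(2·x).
2 x - 10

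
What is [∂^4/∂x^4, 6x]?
24\frac{d^{3}}{dx^{3}}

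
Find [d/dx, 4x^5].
20 x^{4}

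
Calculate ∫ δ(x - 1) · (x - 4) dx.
-3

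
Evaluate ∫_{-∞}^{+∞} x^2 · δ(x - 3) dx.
9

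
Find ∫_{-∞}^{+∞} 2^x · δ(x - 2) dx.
4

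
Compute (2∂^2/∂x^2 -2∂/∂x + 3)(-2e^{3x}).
- 30 e^{3 x}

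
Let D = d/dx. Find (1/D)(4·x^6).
\frac{4 x^{7}}{7}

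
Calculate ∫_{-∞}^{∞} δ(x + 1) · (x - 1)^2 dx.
4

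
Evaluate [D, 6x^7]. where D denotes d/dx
42 x^{6}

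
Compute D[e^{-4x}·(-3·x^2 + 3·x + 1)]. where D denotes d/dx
\left(12 x^{2} - 18 x - 1\right) e^{- 4 x}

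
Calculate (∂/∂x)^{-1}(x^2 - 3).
\frac{x^{3}}{3} - 3 x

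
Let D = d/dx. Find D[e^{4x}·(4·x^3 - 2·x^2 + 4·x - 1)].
4 x \left(4 x^{2} + x + 3\right) e^{4 x}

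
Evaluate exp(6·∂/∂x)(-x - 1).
- x - 7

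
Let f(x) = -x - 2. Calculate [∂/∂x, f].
-1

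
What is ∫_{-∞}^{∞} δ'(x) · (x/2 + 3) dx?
- \frac{1}{2}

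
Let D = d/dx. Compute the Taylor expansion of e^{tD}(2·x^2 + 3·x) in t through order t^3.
2 t^{2} + t \left(4 x + 3\right) + 2 x^{2} + 3 x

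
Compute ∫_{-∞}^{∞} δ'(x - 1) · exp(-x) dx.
e^{-1}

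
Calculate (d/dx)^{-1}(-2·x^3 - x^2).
- \frac{x^{4}}{2} - \frac{x^{3}}{3}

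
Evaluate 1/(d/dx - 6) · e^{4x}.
- \frac{e^{4 x}}{2}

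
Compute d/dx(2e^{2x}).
4 e^{2 x}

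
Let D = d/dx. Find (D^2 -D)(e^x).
0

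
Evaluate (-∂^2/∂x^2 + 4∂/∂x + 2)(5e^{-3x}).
- 95 e^{- 3 x}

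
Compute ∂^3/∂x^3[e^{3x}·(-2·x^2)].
\left(- 54 x^{2} - 108 x - 36\right) e^{3 x}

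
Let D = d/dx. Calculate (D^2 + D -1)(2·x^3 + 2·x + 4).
- 2 x^{3} + 6 x^{2} + 10 x - 2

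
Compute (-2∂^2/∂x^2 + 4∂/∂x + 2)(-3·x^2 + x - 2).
- 6 x^{2} - 22 x + 12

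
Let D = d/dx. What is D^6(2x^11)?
665280 x^{5}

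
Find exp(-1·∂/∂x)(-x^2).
- x^{2} + 2 x - 1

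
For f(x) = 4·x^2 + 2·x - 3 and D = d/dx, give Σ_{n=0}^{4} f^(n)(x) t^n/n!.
4 t^{2} + 2 t \left(4 x + 1\right) + 4 x^{2} + 2 x - 3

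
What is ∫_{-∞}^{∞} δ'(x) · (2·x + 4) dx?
-2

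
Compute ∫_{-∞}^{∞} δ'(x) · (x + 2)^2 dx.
-4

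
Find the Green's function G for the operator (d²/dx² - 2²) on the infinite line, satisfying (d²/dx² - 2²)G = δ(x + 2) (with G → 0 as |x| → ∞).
-\frac{e^{-2|x + 2|}}{4}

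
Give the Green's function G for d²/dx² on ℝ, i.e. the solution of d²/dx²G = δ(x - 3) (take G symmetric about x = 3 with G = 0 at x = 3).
\frac{|x - 3|}{2}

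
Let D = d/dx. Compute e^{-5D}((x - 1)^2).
x^{2} - 12 x + 36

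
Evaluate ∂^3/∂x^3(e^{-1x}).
- e^{- x}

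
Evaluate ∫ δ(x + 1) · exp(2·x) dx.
e^{-2}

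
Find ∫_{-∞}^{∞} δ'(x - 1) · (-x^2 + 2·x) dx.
0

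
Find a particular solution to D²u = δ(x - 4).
\frac{|x - 4|}{2}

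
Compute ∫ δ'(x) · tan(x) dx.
-1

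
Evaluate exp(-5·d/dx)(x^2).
x^{2} - 10 x + 25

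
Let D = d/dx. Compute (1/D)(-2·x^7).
- \frac{x^{8}}{4}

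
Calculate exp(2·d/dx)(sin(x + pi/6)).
\sin{\left(x + \frac{\pi}{6} + 2 \right)}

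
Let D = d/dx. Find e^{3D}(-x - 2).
- x - 5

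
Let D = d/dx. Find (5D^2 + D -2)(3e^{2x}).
60 e^{2 x}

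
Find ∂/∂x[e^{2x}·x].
\left(2 x + 1\right) e^{2 x}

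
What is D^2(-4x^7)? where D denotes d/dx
- 168 x^{5}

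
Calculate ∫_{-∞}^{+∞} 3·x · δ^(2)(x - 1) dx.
0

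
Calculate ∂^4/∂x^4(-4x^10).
- 20160 x^{6}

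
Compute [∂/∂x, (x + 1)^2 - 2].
2 x + 2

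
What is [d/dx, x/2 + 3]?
\frac{1}{2}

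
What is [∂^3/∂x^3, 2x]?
6\frac{d^{2}}{dx^{2}}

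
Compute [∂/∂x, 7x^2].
14 x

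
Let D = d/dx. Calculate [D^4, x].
4D^{3}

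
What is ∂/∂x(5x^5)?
25 x^{4}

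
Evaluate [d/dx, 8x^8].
64 x^{7}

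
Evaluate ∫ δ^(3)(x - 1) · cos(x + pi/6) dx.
- \sin{\left(\frac{\pi}{6} + 1 \right)}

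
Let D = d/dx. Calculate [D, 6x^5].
30 x^{4}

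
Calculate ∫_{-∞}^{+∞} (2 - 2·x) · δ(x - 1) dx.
0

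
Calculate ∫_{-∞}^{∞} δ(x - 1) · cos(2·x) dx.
\cos{\left(2 \right)}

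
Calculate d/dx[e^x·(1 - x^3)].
\left(- x^{3} - 3 x^{2} + 1\right) e^{x}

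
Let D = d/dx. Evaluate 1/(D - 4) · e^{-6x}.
- \frac{e^{- 6 x}}{10}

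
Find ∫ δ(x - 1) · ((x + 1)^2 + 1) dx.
5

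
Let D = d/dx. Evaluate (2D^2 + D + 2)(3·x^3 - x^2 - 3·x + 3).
6 x^{3} + 7 x^{2} + 28 x - 1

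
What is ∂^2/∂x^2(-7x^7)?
- 294 x^{5}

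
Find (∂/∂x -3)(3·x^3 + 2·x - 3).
- 9 x^{3} + 9 x^{2} - 6 x + 11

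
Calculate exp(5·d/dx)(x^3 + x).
x^{3} + 15 x^{2} + 76 x + 130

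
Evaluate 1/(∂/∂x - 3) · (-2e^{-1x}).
\frac{e^{- x}}{2}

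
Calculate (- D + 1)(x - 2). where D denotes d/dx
x - 3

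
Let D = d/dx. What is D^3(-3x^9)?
- 1512 x^{6}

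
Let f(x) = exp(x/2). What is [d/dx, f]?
\frac{e^{\frac{x}{2}}}{2}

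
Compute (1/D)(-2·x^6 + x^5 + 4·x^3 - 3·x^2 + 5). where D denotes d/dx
- \frac{2 x^{7}}{7} + \frac{x^{6}}{6} + x^{4} - x^{3} + 5 x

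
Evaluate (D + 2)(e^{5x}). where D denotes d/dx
7 e^{5 x}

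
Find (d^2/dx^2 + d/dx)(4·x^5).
20 x^{3} \left(x + 4\right)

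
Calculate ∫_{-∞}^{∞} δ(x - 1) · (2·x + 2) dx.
4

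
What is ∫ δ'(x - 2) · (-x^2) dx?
4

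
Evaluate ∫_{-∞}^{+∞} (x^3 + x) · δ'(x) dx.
-1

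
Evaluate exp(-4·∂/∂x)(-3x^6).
- 3 x^{6} + 72 x^{5} - 720 x^{4} + 3840 x^{3} - 11520 x^{2} + 18432 x - 12288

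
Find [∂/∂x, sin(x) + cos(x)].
- \sin{\left(x \right)} + \cos{\left(x \right)}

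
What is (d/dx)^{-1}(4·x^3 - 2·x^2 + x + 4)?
x^{4} - \frac{2 x^{3}}{3} + \frac{x^{2}}{2} + 4 x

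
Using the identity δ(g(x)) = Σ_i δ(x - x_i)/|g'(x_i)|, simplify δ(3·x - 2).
\frac{\delta(x - 2/3)}{3}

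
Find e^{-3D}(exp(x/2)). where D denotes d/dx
e^{\frac{x}{2} - \frac{3}{2}}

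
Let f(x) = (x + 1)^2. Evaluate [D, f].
2 x + 2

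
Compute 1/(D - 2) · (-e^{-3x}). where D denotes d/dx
\frac{e^{- 3 x}}{5}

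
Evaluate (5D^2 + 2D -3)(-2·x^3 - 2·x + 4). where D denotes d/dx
6 x^{3} - 12 x^{2} - 54 x - 16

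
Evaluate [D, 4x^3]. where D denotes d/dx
12 x^{2}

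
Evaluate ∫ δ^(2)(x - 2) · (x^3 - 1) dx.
12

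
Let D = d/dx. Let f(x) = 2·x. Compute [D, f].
2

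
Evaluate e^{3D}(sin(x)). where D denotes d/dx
\sin{\left(x + 3 \right)}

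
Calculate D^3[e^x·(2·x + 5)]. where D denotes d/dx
\left(2 x + 11\right) e^{x}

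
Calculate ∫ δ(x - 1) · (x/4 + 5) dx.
\frac{21}{4}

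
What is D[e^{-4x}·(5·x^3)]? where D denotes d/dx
x^{2} \left(15 - 20 x\right) e^{- 4 x}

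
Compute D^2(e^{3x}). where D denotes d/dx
9 e^{3 x}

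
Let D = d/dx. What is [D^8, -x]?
-8D^{7}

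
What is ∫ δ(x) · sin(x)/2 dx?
0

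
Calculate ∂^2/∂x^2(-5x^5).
- 100 x^{3}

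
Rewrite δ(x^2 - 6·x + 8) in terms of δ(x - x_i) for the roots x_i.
\frac{\delta(x - 2) + \delta(x - 4)}{2}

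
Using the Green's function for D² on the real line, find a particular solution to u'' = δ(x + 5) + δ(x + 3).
\frac{|x + 5|}{2} + \frac{|x + 3|}{2}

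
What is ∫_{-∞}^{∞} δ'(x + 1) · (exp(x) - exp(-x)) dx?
- 2 \cosh{\left(1 \right)}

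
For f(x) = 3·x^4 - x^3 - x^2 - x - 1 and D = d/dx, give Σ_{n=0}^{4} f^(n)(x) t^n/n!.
3 t^{4} + t^{3} \left(12 x - 1\right) - t^{2} \left(- 18 x^{2} + 3 x + 1\right) - t \left(- 12 x^{3} + 3 x^{2} + 2 x + 1\right) + 3 x^{4} - x^{3} - x^{2} - x - 1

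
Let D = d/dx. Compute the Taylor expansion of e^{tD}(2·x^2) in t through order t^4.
2 t^{2} + 4 t x + 2 x^{2}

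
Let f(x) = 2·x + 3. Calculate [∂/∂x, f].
2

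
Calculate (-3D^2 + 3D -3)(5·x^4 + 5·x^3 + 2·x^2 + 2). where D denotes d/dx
- 15 x^{4} + 45 x^{3} - 141 x^{2} - 78 x - 18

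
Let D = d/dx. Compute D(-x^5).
- 5 x^{4}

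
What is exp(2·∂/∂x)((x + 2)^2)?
x^{2} + 8 x + 16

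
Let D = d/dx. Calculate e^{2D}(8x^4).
8 x^{4} + 64 x^{3} + 192 x^{2} + 256 x + 128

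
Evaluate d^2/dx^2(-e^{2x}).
- 4 e^{2 x}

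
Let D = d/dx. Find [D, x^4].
4 x^{3}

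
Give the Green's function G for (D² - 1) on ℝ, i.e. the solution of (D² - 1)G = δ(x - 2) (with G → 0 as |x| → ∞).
-\frac{e^{-|x - 2|}}{2}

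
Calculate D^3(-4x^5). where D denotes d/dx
- 240 x^{2}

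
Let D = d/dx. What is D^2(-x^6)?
- 30 x^{4}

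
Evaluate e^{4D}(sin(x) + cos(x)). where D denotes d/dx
\sqrt{2} \sin{\left(x + \frac{\pi}{4} + 4 \right)}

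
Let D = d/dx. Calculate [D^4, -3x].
-12D^{3}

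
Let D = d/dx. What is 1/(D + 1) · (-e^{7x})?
- \frac{e^{7 x}}{8}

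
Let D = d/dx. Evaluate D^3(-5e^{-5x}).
625 e^{- 5 x}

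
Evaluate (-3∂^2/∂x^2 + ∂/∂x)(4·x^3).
12 x \left(x - 6\right)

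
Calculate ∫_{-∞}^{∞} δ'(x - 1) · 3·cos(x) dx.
3 \sin{\left(1 \right)}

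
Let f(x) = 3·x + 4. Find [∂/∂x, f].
3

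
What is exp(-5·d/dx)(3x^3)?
3 x^{3} - 45 x^{2} + 225 x - 375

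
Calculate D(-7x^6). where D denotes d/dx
- 42 x^{5}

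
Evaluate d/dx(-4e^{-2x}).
8 e^{- 2 x}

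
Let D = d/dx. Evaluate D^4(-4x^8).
- 6720 x^{4}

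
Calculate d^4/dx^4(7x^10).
35280 x^{6}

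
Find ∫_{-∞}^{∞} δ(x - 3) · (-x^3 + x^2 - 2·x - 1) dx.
-25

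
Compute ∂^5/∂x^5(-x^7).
- 2520 x^{2}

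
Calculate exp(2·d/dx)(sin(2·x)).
\sin{\left(2 x + 4 \right)}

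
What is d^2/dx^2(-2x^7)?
- 84 x^{5}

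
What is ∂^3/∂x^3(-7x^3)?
-42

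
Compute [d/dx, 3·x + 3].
3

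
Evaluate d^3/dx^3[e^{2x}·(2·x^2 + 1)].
16 \left(x^{2} + 3 x + 2\right) e^{2 x}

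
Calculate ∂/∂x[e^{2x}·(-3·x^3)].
x^{2} \left(- 6 x - 9\right) e^{2 x}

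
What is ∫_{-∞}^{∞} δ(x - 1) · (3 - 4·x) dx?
-1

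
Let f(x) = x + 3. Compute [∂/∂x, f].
1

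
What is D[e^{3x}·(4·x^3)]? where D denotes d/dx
12 x^{2} \left(x + 1\right) e^{3 x}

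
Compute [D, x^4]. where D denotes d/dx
4 x^{3}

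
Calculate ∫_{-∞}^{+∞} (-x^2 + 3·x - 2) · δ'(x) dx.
-3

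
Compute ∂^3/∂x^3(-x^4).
- 24 x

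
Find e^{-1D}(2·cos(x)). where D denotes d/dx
2 \cos{\left(x - 1 \right)}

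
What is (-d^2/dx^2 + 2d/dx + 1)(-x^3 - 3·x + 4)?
- x^{3} - 6 x^{2} + 3 x - 2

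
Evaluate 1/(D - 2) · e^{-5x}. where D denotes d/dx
- \frac{e^{- 5 x}}{7}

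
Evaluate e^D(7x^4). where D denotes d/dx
7 x^{4} + 28 x^{3} + 42 x^{2} + 28 x + 7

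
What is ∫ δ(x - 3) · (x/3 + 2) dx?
3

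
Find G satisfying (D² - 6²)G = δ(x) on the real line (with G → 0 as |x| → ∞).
-\frac{e^{-6|x|}}{12}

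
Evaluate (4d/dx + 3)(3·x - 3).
9 x + 3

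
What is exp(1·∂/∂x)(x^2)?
x^{2} + 2 x + 1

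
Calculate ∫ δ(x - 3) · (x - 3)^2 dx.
0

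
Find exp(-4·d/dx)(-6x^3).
- 6 x^{3} + 72 x^{2} - 288 x + 384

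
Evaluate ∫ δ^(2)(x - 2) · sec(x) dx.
\left(1 + 2 \tan^{2}{\left(2 \right)}\right) \sec{\left(2 \right)}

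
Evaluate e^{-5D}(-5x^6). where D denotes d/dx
- 5 x^{6} + 150 x^{5} - 1875 x^{4} + 12500 x^{3} - 46875 x^{2} + 93750 x - 78125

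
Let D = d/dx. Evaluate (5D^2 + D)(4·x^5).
20 x^{3} \left(x + 20\right)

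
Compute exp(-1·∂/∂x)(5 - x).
6 - x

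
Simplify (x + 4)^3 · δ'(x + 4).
0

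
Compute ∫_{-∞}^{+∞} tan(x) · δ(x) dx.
0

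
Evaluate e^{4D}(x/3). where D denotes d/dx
\frac{x}{3} + \frac{4}{3}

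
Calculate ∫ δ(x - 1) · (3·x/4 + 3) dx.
\frac{15}{4}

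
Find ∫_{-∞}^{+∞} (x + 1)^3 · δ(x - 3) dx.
64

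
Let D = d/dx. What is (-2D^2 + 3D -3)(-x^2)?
3 x^{2} - 6 x + 4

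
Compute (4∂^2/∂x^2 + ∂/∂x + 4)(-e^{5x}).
- 109 e^{5 x}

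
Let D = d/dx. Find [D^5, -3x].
-15D^{4}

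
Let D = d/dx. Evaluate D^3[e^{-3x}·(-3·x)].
81 \left(x - 1\right) e^{- 3 x}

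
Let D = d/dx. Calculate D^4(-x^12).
- 11880 x^{8}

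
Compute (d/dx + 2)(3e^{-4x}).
- 6 e^{- 4 x}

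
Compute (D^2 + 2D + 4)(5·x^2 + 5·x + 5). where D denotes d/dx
20 x^{2} + 40 x + 40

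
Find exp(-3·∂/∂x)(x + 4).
x + 1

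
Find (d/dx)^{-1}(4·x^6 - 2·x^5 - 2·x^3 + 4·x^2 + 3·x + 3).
\frac{4 x^{7}}{7} - \frac{x^{6}}{3} - \frac{x^{4}}{2} + \frac{4 x^{3}}{3} + \frac{3 x^{2}}{2} + 3 x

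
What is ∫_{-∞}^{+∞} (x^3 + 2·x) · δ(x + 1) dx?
-3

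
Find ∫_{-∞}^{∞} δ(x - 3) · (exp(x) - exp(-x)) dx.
2 \sinh{\left(3 \right)}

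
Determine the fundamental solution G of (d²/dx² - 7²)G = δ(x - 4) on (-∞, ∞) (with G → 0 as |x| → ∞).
-\frac{e^{-7|x - 4|}}{14}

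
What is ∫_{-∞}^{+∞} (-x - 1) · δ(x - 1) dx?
-2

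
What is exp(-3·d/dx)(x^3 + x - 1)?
x^{3} - 9 x^{2} + 28 x - 31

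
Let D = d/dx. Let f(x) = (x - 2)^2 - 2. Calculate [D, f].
2 x - 4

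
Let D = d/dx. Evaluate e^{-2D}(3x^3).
3 x^{3} - 18 x^{2} + 36 x - 24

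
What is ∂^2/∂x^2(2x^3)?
12 x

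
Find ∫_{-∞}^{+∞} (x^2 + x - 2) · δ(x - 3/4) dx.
- \frac{11}{16}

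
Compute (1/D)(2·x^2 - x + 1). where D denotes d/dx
\frac{2 x^{3}}{3} - \frac{x^{2}}{2} + x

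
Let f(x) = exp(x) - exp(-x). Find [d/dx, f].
2 \cosh{\left(x \right)}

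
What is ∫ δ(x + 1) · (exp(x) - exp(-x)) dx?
- 2 \sinh{\left(1 \right)}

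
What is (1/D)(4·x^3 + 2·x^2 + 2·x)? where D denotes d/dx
x^{4} + \frac{2 x^{3}}{3} + x^{2}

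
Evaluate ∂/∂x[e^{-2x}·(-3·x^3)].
x^{2} \left(6 x - 9\right) e^{- 2 x}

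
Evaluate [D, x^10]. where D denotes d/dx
10 x^{9}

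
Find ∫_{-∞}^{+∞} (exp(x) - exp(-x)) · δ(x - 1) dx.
2 \sinh{\left(1 \right)}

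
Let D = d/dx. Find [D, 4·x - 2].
4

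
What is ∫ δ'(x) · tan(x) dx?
-1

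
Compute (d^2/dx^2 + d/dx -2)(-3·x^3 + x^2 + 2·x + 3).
6 x^{3} - 11 x^{2} - 20 x - 2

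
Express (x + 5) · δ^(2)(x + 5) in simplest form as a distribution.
-2\delta'(x + 5)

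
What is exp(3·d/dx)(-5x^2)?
- 5 x^{2} - 30 x - 45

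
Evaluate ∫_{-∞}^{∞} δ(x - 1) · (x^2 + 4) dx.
5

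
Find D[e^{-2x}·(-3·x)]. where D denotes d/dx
3 \left(2 x - 1\right) e^{- 2 x}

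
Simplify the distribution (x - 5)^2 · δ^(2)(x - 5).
2\delta(x - 5)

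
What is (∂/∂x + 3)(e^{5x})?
8 e^{5 x}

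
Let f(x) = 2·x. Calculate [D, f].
2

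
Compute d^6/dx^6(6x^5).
0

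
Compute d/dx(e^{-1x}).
- e^{- x}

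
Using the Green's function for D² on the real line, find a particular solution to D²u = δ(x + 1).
\frac{|x + 1|}{2}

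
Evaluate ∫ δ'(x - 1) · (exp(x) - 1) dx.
- e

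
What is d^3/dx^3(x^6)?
120 x^{3}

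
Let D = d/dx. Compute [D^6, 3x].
18D^{5}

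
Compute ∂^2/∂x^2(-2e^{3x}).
- 18 e^{3 x}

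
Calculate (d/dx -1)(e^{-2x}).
- 3 e^{- 2 x}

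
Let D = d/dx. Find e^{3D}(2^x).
2^{x + 3}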